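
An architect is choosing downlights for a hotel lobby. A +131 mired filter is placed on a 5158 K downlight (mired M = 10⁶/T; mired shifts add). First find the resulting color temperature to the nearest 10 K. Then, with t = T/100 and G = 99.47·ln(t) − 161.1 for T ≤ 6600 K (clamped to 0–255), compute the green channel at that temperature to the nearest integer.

180

M_in = 10⁶/5158 = 193.87; M_out = 193.87 + (+131) = 324.87.
T_out = 10⁶/324.87 = 3078.1 K → 3080 K; t = 30.8.
G = 99.47·ln 30.8 − 161.1 = 99.47·3.4275 − 161.1 = 179.835.
Rounded: 180.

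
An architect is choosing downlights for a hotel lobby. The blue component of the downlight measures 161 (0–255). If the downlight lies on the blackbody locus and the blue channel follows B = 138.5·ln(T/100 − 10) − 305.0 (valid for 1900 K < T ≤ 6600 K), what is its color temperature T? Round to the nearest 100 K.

3900 K

ln(t − 10) = (161 + 305.0) / 138.5 = 3.3646.
t − 10 = e^3.3646 = 28.923, so t = 38.923.
T = 100·t = 3892 K → 3900 K to the nearest 100 K.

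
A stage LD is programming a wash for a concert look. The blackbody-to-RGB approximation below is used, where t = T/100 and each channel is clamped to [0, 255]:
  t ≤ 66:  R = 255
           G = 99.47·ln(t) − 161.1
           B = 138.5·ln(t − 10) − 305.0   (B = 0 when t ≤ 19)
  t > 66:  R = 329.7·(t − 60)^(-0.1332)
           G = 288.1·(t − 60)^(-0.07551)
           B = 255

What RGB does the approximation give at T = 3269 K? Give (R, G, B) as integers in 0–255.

t = 3269/100 = 32.69; the t ≤ 66 branch applies.
R = 255 by definition for t ≤ 66.
G = 99.47·ln 32.69 − 161.1 = 99.47·3.4871 − 161.1 = 185.759.
B = 138.5·ln(32.69 − 10) − 305.0 = 138.5·ln 22.69 − 305.0 = 138.5·3.1219 − 305.0 = 127.387.
Rounded: (255, 186, 127).

(255, 186, 127)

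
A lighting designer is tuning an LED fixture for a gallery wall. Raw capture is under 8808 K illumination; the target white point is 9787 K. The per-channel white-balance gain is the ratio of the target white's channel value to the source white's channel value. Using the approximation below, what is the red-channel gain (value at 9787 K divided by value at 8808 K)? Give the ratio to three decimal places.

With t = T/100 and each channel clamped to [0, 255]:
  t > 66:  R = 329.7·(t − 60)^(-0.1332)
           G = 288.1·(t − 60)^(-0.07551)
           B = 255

0.961

At 8808 K (t = 88.08):
  R = 329.7·(88.08 − 60)^(-0.1332) = 329.7·28.08^(-0.1332) = 329.7·0.64132 = 211.443.
At 9787 K (t = 97.87):
  R = 329.7·(97.87 − 60)^(-0.1332) = 329.7·37.87^(-0.1332) = 329.7·0.61627 = 203.184.
Gain = 203.184 / 211.443 = 0.9609 → 0.961.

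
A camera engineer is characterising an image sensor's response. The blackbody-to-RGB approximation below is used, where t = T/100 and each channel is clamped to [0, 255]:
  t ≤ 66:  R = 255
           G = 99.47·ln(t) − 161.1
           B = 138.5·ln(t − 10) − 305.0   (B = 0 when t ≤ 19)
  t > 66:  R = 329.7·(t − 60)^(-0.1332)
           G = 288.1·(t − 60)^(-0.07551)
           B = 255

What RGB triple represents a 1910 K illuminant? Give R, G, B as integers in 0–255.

R=255, G=132, B=1

t = 1910/100 = 19.1; the t ≤ 66 branch applies.
R = 255 by definition for t ≤ 66.
G = 99.47·ln 19.1 − 161.1 = 99.47·2.9497 − 161.1 = 132.305.
B = 138.5·ln(19.1 − 10) − 305.0 = 138.5·ln 9.1 − 305.0 = 138.5·2.2083 − 305.0 = 0.846.
Rounded: (255, 132, 1).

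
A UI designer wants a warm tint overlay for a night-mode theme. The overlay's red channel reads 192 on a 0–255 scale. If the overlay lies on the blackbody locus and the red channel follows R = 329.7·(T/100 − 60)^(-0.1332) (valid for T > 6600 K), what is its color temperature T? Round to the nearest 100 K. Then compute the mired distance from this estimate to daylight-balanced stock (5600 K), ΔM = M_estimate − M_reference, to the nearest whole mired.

(t − 60)^(-0.1332) = 192/329.7 = 0.58235.
t − 60 = 0.58235^(1/-0.1332) = 0.58235^(-7.508) = 57.929, so t = 117.929.
T = 100·t = 11793 K → 11800 K to the nearest 100 K.
M_estimate = 10⁶/11800 = 84.75; M_reference = 10⁶/5600 = 178.57.
ΔM = 84.75 − 178.57 = -93.83 → -94 mireds.

-94 mireds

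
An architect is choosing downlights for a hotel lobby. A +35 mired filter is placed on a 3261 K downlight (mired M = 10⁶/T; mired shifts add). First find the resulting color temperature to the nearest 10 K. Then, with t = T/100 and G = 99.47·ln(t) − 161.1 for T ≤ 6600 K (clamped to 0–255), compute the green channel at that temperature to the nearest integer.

175

M_in = 10⁶/3261 = 306.65; M_out = 306.65 + (+35) = 341.65.
T_out = 10⁶/341.65 = 2926.9 K → 2930 K; t = 29.3.
G = 99.47·ln 29.3 − 161.1 = 99.47·3.3776 − 161.1 = 174.869.
Rounded: 175.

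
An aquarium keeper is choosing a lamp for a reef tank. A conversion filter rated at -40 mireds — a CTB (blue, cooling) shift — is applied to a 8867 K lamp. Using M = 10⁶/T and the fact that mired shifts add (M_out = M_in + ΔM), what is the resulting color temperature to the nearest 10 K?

M_in = 10⁶/8867 = 112.78 mireds.
M_out = 112.78 + (-40) = 72.78 mireds.
T_out = 10⁶/72.78 = 13740.5 K → 13740 K.

13740 K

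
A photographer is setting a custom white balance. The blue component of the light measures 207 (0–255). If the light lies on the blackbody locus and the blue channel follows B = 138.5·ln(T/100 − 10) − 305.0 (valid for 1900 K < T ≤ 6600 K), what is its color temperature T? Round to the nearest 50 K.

ln(t − 10) = (207 + 305.0) / 138.5 = 3.6968.
t − 10 = e^3.6968 = 40.316, so t = 50.316.
T = 100·t = 5032 K → 5050 K to the nearest 50 K.

5050 K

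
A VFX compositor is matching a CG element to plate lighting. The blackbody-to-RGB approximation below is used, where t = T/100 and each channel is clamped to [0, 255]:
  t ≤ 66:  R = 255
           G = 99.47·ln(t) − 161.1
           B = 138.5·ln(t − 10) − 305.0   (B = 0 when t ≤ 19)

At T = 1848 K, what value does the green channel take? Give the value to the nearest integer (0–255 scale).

t = 1848/100 = 18.48; the t ≤ 66 branch applies.
G = 99.47·ln 18.48 − 161.1 = 99.47·2.9167 − 161.1 = 129.023.
Rounded: 129.

129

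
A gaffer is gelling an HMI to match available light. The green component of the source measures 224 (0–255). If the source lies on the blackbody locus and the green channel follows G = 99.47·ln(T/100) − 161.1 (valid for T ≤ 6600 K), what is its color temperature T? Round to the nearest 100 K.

ln t = (224 + 161.1) / 99.47 = 3.8715.
t = e^3.8715 = 48.015.
T = 100·t = 4802 K → 4800 K to the nearest 100 K.

4800 K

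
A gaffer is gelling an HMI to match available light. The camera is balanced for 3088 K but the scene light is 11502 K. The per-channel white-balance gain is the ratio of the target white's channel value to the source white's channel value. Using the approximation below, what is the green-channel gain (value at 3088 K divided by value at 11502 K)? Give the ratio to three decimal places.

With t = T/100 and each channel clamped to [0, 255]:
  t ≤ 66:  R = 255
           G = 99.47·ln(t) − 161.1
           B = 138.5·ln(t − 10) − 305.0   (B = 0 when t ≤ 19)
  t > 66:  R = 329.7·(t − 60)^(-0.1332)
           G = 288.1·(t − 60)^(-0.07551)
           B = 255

At 11502 K (t = 115.02):
  G = 288.1·(115.02 − 60)^(-0.07551) = 288.1·55.02^(-0.07551) = 288.1·0.73888 = 212.871.
At 3088 K (t = 30.88):
  G = 99.47·ln 30.88 − 161.1 = 99.47·3.4301 − 161.1 = 180.093.
Gain = 180.093 / 212.871 = 0.8460 → 0.846.

0.846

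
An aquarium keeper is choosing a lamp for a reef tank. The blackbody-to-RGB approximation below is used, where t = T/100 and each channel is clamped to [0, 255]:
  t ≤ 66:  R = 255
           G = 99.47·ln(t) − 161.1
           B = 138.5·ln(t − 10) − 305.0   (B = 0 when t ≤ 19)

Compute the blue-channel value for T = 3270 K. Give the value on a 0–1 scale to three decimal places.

t = 3270/100 = 32.7; the t ≤ 66 branch applies.
B = 138.5·ln(32.7 − 10) − 305.0 = 138.5·ln 22.7 − 305.0 = 138.5·3.1224 − 305.0 = 127.448.
On a 0–1 scale: 127.448/255 = 0.4998 → 0.500.

0.500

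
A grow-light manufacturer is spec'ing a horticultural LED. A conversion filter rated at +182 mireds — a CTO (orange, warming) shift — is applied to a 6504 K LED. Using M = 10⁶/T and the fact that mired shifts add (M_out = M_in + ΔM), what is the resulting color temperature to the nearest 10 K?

2980 K

M_in = 10⁶/6504 = 153.75 mireds.
M_out = 153.75 + (+182) = 335.75 mireds.
T_out = 10⁶/335.75 = 2978.4 K → 2980 K.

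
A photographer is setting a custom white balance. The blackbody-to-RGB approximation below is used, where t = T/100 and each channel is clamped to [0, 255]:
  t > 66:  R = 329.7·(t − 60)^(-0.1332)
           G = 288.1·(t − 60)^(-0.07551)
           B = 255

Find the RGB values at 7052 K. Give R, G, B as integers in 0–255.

t = 7052/100 = 70.52; the t > 66 branch applies.
R = 329.7·(70.52 − 60)^(-0.1332) = 329.7·10.52^(-0.1332) = 329.7·0.73092 = 240.983.
G = 288.1·(70.52 − 60)^(-0.07551) = 288.1·10.52^(-0.07551) = 288.1·0.83720 = 241.196.
B = 255 by definition for t > 66.
Rounded: (241, 241, 255).

R=241, G=241, B=255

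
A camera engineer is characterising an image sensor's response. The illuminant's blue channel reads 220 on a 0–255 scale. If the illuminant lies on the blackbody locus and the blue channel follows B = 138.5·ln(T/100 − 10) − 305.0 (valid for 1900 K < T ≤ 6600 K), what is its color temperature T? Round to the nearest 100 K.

ln(t − 10) = (220 + 305.0) / 138.5 = 3.7906.
t − 10 = e^3.7906 = 44.284, so t = 54.284.
T = 100·t = 5428 K → 5400 K to the nearest 100 K.

5400 K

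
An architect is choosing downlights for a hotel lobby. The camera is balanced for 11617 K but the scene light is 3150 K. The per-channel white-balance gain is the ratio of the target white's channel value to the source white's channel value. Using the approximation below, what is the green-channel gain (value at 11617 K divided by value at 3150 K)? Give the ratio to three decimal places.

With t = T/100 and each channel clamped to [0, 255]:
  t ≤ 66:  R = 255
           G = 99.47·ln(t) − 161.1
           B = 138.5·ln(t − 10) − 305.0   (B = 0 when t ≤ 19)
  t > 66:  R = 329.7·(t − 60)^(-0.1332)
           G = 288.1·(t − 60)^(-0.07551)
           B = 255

1.167

At 3150 K (t = 31.5):
  G = 99.47·ln 31.5 − 161.1 = 99.47·3.4500 − 161.1 = 182.070.
At 11617 K (t = 116.17):
  G = 288.1·(116.17 − 60)^(-0.07551) = 288.1·56.17^(-0.07551) = 288.1·0.73773 = 212.539.
Gain = 212.539 / 182.070 = 1.1673 → 1.167.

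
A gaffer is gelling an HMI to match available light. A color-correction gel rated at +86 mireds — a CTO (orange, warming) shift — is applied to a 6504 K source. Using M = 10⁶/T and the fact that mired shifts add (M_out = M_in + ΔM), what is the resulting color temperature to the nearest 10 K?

4170 K

M_in = 10⁶/6504 = 153.75 mireds.
M_out = 153.75 + (+86) = 239.75 mireds.
T_out = 10⁶/239.75 = 4171.0 K → 4170 K.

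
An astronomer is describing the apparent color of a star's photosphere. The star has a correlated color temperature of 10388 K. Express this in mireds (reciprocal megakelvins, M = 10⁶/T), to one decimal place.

96.3 mireds

M = 10⁶ / 10388 = 96.265 → 96.3 mireds.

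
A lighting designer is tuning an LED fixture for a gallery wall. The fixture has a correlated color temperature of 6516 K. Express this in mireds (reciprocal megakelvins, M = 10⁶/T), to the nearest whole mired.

M = 10⁶ / 6516 = 153.468 → 153 mireds.

153 mireds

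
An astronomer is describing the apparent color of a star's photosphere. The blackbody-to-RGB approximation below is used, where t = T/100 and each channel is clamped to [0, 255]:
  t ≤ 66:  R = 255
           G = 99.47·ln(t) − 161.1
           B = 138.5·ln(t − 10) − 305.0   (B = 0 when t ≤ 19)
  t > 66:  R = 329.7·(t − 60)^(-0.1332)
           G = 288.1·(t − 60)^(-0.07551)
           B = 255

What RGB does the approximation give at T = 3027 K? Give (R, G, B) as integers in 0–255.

(255, 178, 112)

t = 3027/100 = 30.27; the t ≤ 66 branch applies.
R = 255 by definition for t ≤ 66.
G = 99.47·ln 30.27 − 161.1 = 99.47·3.4102 − 161.1 = 178.108.
B = 138.5·ln(30.27 − 10) − 305.0 = 138.5·ln 20.27 − 305.0 = 138.5·3.0091 − 305.0 = 111.766.
Rounded: (255, 178, 112).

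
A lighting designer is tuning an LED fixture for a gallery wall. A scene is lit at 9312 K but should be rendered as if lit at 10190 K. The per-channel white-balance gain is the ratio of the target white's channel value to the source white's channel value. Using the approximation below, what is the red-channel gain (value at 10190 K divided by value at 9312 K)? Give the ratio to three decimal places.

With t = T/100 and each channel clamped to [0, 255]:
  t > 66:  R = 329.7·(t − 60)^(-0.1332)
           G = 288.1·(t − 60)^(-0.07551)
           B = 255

0.969

At 9312 K (t = 93.12):
  R = 329.7·(93.12 − 60)^(-0.1332) = 329.7·33.12^(-0.1332) = 329.7·0.62737 = 206.844.
At 10190 K (t = 101.9):
  R = 329.7·(101.9 − 60)^(-0.1332) = 329.7·41.9^(-0.1332) = 329.7·0.60802 = 200.466.
Gain = 200.466 / 206.844 = 0.9692 → 0.969.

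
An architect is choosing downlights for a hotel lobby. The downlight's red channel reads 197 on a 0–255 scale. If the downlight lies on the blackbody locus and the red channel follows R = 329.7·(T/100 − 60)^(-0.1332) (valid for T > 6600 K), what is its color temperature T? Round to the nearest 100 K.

10800 K

(t − 60)^(-0.1332) = 197/329.7 = 0.59751.
t − 60 = 0.59751^(1/-0.1332) = 0.59751^(-7.508) = 47.761, so t = 107.761.
T = 100·t = 10776 K → 10800 K to the nearest 100 K.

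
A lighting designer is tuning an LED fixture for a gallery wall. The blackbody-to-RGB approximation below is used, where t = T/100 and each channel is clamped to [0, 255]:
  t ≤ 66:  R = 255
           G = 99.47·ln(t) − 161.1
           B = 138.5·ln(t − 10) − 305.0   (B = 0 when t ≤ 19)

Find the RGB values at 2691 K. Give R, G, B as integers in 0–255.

R=255, G=166, B=87

t = 2691/100 = 26.91; the t ≤ 66 branch applies.
R = 255 by definition for t ≤ 66.
G = 99.47·ln 26.91 − 161.1 = 99.47·3.2925 − 161.1 = 166.405.
B = 138.5·ln(26.91 − 10) − 305.0 = 138.5·ln 16.91 − 305.0 = 138.5·2.8279 − 305.0 = 86.665.
Rounded: (255, 166, 87).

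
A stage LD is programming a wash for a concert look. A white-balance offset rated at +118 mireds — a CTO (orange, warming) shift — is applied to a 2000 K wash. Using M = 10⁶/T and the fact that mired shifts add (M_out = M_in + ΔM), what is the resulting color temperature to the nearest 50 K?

M_in = 10⁶/2000 = 500.00 mireds.
M_out = 500.00 + (+118) = 618.00 mireds.
T_out = 10⁶/618.00 = 1618.1 K → 1600 K.

1600 K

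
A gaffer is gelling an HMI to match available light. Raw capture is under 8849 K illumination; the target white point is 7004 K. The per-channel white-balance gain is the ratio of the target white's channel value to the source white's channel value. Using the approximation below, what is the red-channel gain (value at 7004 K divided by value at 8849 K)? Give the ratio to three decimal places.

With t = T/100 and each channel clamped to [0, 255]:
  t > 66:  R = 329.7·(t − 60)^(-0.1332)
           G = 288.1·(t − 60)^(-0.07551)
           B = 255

1.149

At 8849 K (t = 88.49):
  R = 329.7·(88.49 − 60)^(-0.1332) = 329.7·28.49^(-0.1332) = 329.7·0.64008 = 211.035.
At 7004 K (t = 70.04):
  R = 329.7·(70.04 − 60)^(-0.1332) = 329.7·10.04^(-0.1332) = 329.7·0.73548 = 242.487.
Gain = 242.487 / 211.035 = 1.1490 → 1.149.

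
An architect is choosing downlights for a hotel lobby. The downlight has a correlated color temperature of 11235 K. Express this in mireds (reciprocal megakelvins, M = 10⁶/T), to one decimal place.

M = 10⁶ / 11235 = 89.008 → 89.0 mireds.

89.0 mireds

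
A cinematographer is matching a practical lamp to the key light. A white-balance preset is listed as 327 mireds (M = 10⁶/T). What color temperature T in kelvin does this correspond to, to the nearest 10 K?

T = 10⁶ / 327 = 3058.10 K → 3060 K.

3060 K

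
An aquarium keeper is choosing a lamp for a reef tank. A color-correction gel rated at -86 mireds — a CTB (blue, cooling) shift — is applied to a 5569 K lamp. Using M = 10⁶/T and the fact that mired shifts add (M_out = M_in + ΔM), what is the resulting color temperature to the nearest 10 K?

M_in = 10⁶/5569 = 179.57 mireds.
M_out = 179.57 + (-86) = 93.57 mireds.
T_out = 10⁶/93.57 = 10687.7 K → 10690 K.

10690 K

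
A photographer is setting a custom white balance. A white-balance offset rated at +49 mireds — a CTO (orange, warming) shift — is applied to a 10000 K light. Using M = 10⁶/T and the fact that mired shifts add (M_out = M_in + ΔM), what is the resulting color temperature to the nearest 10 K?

M_in = 10⁶/10000 = 100.00 mireds.
M_out = 100.00 + (+49) = 149.00 mireds.
T_out = 10⁶/149.00 = 6711.4 K → 6710 K.

6710 K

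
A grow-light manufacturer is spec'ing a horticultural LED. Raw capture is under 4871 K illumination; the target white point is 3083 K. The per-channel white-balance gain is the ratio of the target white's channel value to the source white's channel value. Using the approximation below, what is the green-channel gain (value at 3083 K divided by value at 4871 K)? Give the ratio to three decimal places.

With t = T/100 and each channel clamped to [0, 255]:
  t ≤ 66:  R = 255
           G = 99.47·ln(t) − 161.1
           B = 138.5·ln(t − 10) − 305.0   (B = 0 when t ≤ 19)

0.798

At 4871 K (t = 48.71):
  G = 99.47·ln 48.71 − 161.1 = 99.47·3.8859 − 161.1 = 225.429.
At 3083 K (t = 30.83):
  G = 99.47·ln 30.83 − 161.1 = 99.47·3.4285 − 161.1 = 179.932.
Gain = 179.932 / 225.429 = 0.7982 → 0.798.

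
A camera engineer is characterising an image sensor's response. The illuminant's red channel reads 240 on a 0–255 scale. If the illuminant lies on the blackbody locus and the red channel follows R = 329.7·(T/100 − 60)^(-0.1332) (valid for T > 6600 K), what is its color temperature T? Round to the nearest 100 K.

7100 K

(t − 60)^(-0.1332) = 240/329.7 = 0.72793.
t − 60 = 0.72793^(1/-0.1332) = 0.72793^(-7.508) = 10.848, so t = 70.848.
T = 100·t = 7085 K → 7100 K to the nearest 100 K.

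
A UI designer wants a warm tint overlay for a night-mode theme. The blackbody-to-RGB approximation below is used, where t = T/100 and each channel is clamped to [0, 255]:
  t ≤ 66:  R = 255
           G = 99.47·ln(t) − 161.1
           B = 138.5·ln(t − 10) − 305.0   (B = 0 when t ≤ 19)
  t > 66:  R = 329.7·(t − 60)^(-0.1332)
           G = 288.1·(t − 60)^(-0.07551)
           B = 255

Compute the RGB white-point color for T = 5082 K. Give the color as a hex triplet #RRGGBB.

t = 5082/100 = 50.82; the t ≤ 66 branch applies.
R = 255 by definition for t ≤ 66.
G = 99.47·ln 50.82 − 161.1 = 99.47·3.9283 − 161.1 = 229.647.
B = 138.5·ln(50.82 − 10) − 305.0 = 138.5·ln 40.82 − 305.0 = 138.5·3.7092 − 305.0 = 208.720.
Rounded: (255, 230, 209).
In hex: #FFE6D1.

#FFE6D1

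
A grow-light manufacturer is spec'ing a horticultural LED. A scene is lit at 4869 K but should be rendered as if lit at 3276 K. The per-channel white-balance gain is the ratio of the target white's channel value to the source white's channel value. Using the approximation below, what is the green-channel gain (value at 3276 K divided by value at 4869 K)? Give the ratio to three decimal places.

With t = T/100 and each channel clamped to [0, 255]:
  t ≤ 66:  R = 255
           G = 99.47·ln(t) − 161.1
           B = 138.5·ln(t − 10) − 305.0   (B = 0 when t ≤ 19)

0.825

At 4869 K (t = 48.69):
  G = 99.47·ln 48.69 − 161.1 = 99.47·3.8855 − 161.1 = 225.388.
At 3276 K (t = 32.76):
  G = 99.47·ln 32.76 − 161.1 = 99.47·3.4892 − 161.1 = 185.972.
Gain = 185.972 / 225.388 = 0.8251 → 0.825.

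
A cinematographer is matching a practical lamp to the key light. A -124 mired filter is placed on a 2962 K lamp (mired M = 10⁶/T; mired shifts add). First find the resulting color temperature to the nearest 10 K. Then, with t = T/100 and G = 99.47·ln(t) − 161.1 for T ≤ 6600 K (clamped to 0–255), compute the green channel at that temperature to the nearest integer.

M_in = 10⁶/2962 = 337.61; M_out = 337.61 + (-124) = 213.61.
T_out = 10⁶/213.61 = 4681.4 K → 4680 K; t = 46.8.
G = 99.47·ln 46.8 − 161.1 = 99.47·3.8459 − 161.1 = 221.450.
Rounded: 221.

221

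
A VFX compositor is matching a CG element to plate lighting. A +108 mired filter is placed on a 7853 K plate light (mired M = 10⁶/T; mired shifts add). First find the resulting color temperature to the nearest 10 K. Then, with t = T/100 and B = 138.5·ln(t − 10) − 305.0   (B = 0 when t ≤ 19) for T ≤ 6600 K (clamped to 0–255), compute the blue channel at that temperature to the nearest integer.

M_in = 10⁶/7853 = 127.34; M_out = 127.34 + (+108) = 235.34.
T_out = 10⁶/235.34 = 4249.2 K → 4250 K; t = 42.5.
B = 138.5·ln(42.5 − 10) − 305.0 = 138.5·ln 32.5 − 305.0 = 138.5·3.4812 − 305.0 = 177.152.
Rounded: 177.

177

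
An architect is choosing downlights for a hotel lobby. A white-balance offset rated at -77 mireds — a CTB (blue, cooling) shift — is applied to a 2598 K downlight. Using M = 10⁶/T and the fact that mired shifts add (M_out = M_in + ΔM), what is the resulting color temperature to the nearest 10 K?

M_in = 10⁶/2598 = 384.91 mireds.
M_out = 384.91 + (-77) = 307.91 mireds.
T_out = 10⁶/307.91 = 3247.7 K → 3250 K.

3250 K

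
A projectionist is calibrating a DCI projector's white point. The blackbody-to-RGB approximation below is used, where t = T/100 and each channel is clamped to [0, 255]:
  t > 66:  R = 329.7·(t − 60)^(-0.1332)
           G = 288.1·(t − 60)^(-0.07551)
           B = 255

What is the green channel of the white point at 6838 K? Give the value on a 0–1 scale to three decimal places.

0.962

t = 6838/100 = 68.38; the t > 66 branch applies.
G = 288.1·(68.38 − 60)^(-0.07551) = 288.1·8.38^(-0.07551) = 288.1·0.85170 = 245.374.
On a 0–1 scale: 245.374/255 = 0.9623 → 0.962.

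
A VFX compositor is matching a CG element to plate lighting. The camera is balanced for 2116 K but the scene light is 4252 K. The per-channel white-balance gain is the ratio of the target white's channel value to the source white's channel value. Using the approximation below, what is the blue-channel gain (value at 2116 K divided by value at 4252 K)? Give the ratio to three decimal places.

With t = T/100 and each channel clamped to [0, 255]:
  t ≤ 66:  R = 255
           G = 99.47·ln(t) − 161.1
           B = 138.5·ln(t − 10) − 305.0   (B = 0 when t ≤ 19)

At 4252 K (t = 42.52):
  B = 138.5·ln(42.52 − 10) − 305.0 = 138.5·ln 32.52 − 305.0 = 138.5·3.4819 − 305.0 = 177.237.
At 2116 K (t = 21.16):
  B = 138.5·ln(21.16 − 10) − 305.0 = 138.5·ln 11.16 − 305.0 = 138.5·2.4123 − 305.0 = 29.109.
Gain = 29.109 / 177.237 = 0.1642 → 0.164.

0.164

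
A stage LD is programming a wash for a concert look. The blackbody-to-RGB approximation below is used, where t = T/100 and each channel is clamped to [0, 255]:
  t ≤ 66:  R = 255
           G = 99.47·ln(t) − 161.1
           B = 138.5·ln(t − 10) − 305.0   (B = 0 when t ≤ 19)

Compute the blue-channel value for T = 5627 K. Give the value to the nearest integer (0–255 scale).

t = 5627/100 = 56.27; the t ≤ 66 branch applies.
B = 138.5·ln(56.27 − 10) − 305.0 = 138.5·ln 46.27 − 305.0 = 138.5·3.8345 − 305.0 = 226.077.
Rounded: 226.

226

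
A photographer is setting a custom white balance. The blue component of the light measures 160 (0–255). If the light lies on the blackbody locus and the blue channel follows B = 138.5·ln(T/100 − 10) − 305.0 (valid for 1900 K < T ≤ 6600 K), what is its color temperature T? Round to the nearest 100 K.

ln(t − 10) = (160 + 305.0) / 138.5 = 3.3574.
t − 10 = e^3.3574 = 28.714, so t = 38.714.
T = 100·t = 3871 K → 3900 K to the nearest 100 K.

3900 K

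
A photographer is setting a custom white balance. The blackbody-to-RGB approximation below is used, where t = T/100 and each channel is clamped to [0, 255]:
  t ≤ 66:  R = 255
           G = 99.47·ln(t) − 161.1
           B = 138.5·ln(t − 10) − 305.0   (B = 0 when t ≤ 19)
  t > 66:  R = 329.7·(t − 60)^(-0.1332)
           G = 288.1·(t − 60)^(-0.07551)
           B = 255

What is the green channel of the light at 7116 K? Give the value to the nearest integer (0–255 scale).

240

t = 7116/100 = 71.16; the t > 66 branch applies.
G = 288.1·(71.16 − 60)^(-0.07551) = 288.1·11.16^(-0.07551) = 288.1·0.83347 = 240.123.
Rounded: 240.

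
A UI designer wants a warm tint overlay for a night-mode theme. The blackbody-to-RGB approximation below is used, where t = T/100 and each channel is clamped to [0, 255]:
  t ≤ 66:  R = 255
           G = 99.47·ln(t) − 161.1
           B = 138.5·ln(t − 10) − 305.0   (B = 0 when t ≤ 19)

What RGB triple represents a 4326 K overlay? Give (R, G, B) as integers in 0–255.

t = 4326/100 = 43.26; the t ≤ 66 branch applies.
R = 255 by definition for t ≤ 66.
G = 99.47·ln 43.26 − 161.1 = 99.47·3.7672 − 161.1 = 213.626.
B = 138.5·ln(43.26 − 10) − 305.0 = 138.5·ln 33.26 − 305.0 = 138.5·3.5044 − 305.0 = 180.353.
Rounded: (255, 214, 180).

(255, 214, 180)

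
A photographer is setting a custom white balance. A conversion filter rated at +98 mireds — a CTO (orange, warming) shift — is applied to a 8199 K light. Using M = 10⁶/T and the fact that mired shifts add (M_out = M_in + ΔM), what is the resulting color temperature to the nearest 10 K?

4550 K

M_in = 10⁶/8199 = 121.97 mireds.
M_out = 121.97 + (+98) = 219.97 mireds.
T_out = 10⁶/219.97 = 4546.2 K → 4550 K.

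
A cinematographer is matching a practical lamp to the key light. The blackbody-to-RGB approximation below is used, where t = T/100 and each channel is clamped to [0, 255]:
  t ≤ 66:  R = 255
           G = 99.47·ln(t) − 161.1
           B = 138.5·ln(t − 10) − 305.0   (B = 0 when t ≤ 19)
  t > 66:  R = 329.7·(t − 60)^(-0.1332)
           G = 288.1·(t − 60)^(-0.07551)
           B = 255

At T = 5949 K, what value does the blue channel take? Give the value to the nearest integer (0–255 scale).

t = 5949/100 = 59.49; the t ≤ 66 branch applies.
B = 138.5·ln(59.49 − 10) − 305.0 = 138.5·ln 49.49 − 305.0 = 138.5·3.9018 − 305.0 = 235.395.
Rounded: 235.

235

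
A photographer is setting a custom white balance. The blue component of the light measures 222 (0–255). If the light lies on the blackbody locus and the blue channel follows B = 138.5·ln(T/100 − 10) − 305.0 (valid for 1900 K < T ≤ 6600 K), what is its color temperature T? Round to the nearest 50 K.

ln(t − 10) = (222 + 305.0) / 138.5 = 3.8051.
t − 10 = e^3.8051 = 44.928, so t = 54.928.
T = 100·t = 5493 K → 5500 K to the nearest 50 K.

5500 K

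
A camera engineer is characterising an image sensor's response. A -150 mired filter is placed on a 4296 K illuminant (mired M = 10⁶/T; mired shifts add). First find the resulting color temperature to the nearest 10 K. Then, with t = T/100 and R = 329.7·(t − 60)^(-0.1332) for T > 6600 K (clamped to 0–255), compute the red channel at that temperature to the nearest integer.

M_in = 10⁶/4296 = 232.77; M_out = 232.77 + (-150) = 82.77.
T_out = 10⁶/82.77 = 12081.0 K → 12080 K; t = 120.8.
R = 329.7·(120.8 − 60)^(-0.1332) = 329.7·60.8^(-0.1332) = 329.7·0.57861 = 190.767.
Rounded: 191.

191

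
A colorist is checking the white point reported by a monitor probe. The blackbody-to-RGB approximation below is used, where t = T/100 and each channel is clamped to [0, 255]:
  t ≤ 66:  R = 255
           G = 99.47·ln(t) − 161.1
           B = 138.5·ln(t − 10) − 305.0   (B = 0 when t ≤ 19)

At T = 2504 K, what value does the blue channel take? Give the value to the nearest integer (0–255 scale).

70

t = 2504/100 = 25.04; the t ≤ 66 branch applies.
B = 138.5·ln(25.04 − 10) − 305.0 = 138.5·ln 15.04 − 305.0 = 138.5·2.7107 − 305.0 = 70.434.
Rounded: 70.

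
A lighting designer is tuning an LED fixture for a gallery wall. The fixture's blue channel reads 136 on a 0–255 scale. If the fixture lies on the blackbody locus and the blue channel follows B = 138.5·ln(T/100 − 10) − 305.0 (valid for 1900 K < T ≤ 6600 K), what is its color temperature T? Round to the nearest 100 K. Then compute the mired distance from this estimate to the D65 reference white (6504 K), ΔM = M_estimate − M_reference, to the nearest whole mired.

+140 mireds

ln(t − 10) = (136 + 305.0) / 138.5 = 3.1841.
t − 10 = e^3.1841 = 24.146, so t = 34.146.
T = 100·t = 3415 K → 3400 K to the nearest 100 K.
M_estimate = 10⁶/3400 = 294.12; M_reference = 10⁶/6504 = 153.75.
ΔM = 294.12 − 153.75 = 140.37 → +140 mireds.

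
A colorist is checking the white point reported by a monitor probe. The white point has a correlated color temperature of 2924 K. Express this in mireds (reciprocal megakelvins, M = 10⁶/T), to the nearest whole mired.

342 mireds

M = 10⁶ / 2924 = 341.997 → 342 mireds.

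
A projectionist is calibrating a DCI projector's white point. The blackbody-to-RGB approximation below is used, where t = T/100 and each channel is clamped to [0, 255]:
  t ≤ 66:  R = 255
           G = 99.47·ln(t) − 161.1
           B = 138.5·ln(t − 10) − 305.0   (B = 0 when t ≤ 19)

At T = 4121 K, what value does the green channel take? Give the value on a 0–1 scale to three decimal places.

0.819

t = 4121/100 = 41.21; the t ≤ 66 branch applies.
G = 99.47·ln 41.21 − 161.1 = 99.47·3.7187 − 161.1 = 208.797.
On a 0–1 scale: 208.797/255 = 0.8188 → 0.819.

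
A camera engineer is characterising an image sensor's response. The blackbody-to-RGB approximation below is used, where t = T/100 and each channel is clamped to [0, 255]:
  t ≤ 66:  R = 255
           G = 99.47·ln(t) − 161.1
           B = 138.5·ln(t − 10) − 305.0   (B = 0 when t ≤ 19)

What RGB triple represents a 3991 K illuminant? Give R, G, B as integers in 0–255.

t = 3991/100 = 39.91; the t ≤ 66 branch applies.
R = 255 by definition for t ≤ 66.
G = 99.47·ln 39.91 − 161.1 = 99.47·3.6866 − 161.1 = 205.609.
B = 138.5·ln(39.91 − 10) − 305.0 = 138.5·ln 29.91 − 305.0 = 138.5·3.3982 − 305.0 = 165.650.
Rounded: (255, 206, 166).

R=255, G=206, B=166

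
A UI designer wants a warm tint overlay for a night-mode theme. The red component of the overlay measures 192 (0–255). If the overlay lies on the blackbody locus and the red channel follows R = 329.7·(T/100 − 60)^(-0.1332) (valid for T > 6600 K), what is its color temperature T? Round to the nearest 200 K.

(t − 60)^(-0.1332) = 192/329.7 = 0.58235.
t − 60 = 0.58235^(1/-0.1332) = 0.58235^(-7.508) = 57.929, so t = 117.929.
T = 100·t = 11793 K → 11800 K to the nearest 200 K.

11800 K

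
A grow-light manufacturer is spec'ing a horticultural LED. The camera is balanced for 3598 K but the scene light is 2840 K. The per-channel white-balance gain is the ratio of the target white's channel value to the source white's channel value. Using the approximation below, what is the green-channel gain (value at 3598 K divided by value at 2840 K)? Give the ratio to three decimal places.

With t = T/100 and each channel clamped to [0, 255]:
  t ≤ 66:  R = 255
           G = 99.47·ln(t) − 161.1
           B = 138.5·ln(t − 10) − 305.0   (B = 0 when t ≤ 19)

At 2840 K (t = 28.4):
  G = 99.47·ln 28.4 − 161.1 = 99.47·3.3464 − 161.1 = 171.765.
At 3598 K (t = 35.98):
  G = 99.47·ln 35.98 − 161.1 = 99.47·3.5830 − 161.1 = 195.297.
Gain = 195.297 / 171.765 = 1.1370 → 1.137.

1.137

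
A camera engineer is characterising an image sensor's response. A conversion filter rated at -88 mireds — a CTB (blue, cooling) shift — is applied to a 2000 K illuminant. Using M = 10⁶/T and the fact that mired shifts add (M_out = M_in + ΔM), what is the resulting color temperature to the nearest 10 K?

M_in = 10⁶/2000 = 500.00 mireds.
M_out = 500.00 + (-88) = 412.00 mireds.
T_out = 10⁶/412.00 = 2427.2 K → 2430 K.

2430 K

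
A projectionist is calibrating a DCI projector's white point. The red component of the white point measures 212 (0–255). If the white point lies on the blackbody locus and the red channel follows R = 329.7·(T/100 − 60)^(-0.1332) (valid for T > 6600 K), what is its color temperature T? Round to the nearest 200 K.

(t − 60)^(-0.1332) = 212/329.7 = 0.64301.
t − 60 = 0.64301^(1/-0.1332) = 0.64301^(-7.508) = 27.530, so t = 87.530.
T = 100·t = 8753 K → 8800 K to the nearest 200 K.

8800 K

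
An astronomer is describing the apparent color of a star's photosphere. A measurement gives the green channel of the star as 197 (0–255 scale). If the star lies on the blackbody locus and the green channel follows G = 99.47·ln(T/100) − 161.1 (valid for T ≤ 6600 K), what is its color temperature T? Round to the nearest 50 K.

ln t = (197 + 161.1) / 99.47 = 3.6001.
t = e^3.6001 = 36.601.
T = 100·t = 3660 K → 3650 K to the nearest 50 K.

3650 K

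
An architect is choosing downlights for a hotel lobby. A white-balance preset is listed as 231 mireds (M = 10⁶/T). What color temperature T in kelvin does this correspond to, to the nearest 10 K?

4330 K

T = 10⁶ / 231 = 4329.00 K → 4330 K.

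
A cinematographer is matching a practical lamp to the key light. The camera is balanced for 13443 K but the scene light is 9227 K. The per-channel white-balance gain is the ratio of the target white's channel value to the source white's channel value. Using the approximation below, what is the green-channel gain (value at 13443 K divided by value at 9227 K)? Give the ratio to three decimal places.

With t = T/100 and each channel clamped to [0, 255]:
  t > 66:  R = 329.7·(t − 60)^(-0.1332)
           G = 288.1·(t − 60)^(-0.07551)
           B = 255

0.939

At 9227 K (t = 92.27):
  G = 288.1·(92.27 − 60)^(-0.07551) = 288.1·32.27^(-0.07551) = 288.1·0.76926 = 221.622.
At 13443 K (t = 134.43):
  G = 288.1·(134.43 − 60)^(-0.07551) = 288.1·74.43^(-0.07551) = 288.1·0.72221 = 208.069.
Gain = 208.069 / 221.622 = 0.9388 → 0.939.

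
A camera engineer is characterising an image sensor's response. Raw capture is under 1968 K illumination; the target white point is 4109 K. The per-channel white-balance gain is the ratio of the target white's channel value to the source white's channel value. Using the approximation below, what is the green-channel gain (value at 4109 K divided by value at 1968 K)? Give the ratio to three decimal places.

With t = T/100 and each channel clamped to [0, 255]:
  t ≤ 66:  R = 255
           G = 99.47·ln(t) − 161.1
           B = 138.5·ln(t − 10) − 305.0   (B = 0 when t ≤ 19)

At 1968 K (t = 19.68):
  G = 99.47·ln 19.68 − 161.1 = 99.47·2.9796 − 161.1 = 135.281.
At 4109 K (t = 41.09):
  G = 99.47·ln 41.09 − 161.1 = 99.47·3.7158 − 161.1 = 208.507.
Gain = 208.507 / 135.281 = 1.5413 → 1.541.

1.541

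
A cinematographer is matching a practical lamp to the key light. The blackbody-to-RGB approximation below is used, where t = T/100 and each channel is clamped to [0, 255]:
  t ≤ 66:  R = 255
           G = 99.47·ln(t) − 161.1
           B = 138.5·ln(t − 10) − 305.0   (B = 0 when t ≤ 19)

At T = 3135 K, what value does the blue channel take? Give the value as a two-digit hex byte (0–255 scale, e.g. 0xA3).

0x77

t = 3135/100 = 31.35; the t ≤ 66 branch applies.
B = 138.5·ln(31.35 − 10) − 305.0 = 138.5·ln 21.35 − 305.0 = 138.5·3.0611 − 305.0 = 118.956.
Rounded: 119; in hex, 0x77.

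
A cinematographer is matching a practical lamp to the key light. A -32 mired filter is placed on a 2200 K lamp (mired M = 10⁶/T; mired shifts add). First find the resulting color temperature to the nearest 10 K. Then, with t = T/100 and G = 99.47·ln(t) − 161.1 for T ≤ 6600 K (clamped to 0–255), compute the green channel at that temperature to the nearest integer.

M_in = 10⁶/2200 = 454.55; M_out = 454.55 + (-32) = 422.55.
T_out = 10⁶/422.55 = 2366.6 K → 2370 K; t = 23.7.
G = 99.47·ln 23.7 − 161.1 = 99.47·3.1655 − 161.1 = 153.770.
Rounded: 154.

154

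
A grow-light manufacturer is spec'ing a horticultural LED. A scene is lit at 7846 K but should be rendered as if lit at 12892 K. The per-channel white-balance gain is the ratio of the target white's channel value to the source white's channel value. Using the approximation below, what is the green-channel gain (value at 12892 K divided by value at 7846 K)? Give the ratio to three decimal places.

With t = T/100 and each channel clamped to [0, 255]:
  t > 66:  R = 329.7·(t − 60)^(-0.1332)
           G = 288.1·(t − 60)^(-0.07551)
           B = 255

At 7846 K (t = 78.46):
  G = 288.1·(78.46 − 60)^(-0.07551) = 288.1·18.46^(-0.07551) = 288.1·0.80239 = 231.169.
At 12892 K (t = 128.92):
  G = 288.1·(128.92 − 60)^(-0.07551) = 288.1·68.92^(-0.07551) = 288.1·0.72642 = 209.281.
Gain = 209.281 / 231.169 = 0.9053 → 0.905.

0.905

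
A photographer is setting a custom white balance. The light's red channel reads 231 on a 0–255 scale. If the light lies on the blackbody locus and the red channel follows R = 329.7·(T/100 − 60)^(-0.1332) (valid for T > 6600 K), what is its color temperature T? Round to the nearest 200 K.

(t − 60)^(-0.1332) = 231/329.7 = 0.70064.
t − 60 = 0.70064^(1/-0.1332) = 0.70064^(-7.508) = 14.453, so t = 74.453.
T = 100·t = 7445 K → 7400 K to the nearest 200 K.

7400 K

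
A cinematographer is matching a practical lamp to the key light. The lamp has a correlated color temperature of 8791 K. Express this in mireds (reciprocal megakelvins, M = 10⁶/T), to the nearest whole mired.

M = 10⁶ / 8791 = 113.753 → 114 mireds.

114 mireds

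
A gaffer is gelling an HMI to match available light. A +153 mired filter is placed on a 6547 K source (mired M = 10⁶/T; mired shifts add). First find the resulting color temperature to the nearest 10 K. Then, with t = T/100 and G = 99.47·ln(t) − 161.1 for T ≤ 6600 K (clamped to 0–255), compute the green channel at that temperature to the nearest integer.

186

M_in = 10⁶/6547 = 152.74; M_out = 152.74 + (+153) = 305.74.
T_out = 10⁶/305.74 = 3270.7 K → 3270 K; t = 32.7.
G = 99.47·ln 32.7 − 161.1 = 99.47·3.4874 − 161.1 = 185.789.
Rounded: 186.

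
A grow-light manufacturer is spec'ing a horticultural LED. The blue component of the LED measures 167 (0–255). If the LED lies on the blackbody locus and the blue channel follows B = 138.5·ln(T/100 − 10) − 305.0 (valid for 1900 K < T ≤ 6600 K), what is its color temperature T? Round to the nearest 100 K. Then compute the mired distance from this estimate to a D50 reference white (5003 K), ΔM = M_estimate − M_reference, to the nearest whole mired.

ln(t − 10) = (167 + 305.0) / 138.5 = 3.4079.
t − 10 = e^3.4079 = 30.203, so t = 40.203.
T = 100·t = 4020 K → 4000 K to the nearest 100 K.
M_estimate = 10⁶/4000 = 250.00; M_reference = 10⁶/5003 = 199.88.
ΔM = 250.00 − 199.88 = 50.12 → +50 mireds.

+50 mireds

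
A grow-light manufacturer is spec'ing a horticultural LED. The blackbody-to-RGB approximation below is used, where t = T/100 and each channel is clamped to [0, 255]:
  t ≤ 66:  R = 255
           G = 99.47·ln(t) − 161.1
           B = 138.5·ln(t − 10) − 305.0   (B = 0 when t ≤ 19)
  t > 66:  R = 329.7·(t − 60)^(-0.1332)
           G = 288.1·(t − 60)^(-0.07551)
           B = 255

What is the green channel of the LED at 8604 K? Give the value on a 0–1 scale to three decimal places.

0.883

t = 8604/100 = 86.04; the t > 66 branch applies.
G = 288.1·(86.04 − 60)^(-0.07551) = 288.1·26.04^(-0.07551) = 288.1·0.78182 = 225.241.
On a 0–1 scale: 225.241/255 = 0.8833 → 0.883.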